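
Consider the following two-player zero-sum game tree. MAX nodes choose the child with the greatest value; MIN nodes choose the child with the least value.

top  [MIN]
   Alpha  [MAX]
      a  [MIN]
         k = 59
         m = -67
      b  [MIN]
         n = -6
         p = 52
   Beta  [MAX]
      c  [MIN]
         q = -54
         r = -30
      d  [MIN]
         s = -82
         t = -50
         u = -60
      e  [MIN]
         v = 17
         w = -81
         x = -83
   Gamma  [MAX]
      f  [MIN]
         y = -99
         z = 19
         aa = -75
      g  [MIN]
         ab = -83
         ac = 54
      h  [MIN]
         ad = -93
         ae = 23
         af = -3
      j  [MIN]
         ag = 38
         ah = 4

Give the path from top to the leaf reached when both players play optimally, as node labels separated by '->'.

top -> Beta -> c -> q

a (MIN): min(59, -67) = -67
b (MIN): min(-6, 52) = -6
Alpha (MAX): max(-67, -6) = -6
c (MIN): min(-54, -30) = -54
d (MIN): min(-82, -50, -60) = -82
e (MIN): min(17, -81, -83) = -83
Beta (MAX): max(-54, -82, -83) = -54
f (MIN): min(-99, 19, -75) = -99
g (MIN): min(-83, 54) = -83
h (MIN): min(-93, 23, -3) = -93
j (MIN): min(38, 4) = 4
Gamma (MAX): max(-99, -83, -93, 4) = 4
top (MIN): min(-6, -54, 4) = -54
At top, MIN picks Beta (lowest: -54).
At Beta, MAX picks c (highest: -54).
At c, MIN picks q (lowest: -54).
Terminal value -54.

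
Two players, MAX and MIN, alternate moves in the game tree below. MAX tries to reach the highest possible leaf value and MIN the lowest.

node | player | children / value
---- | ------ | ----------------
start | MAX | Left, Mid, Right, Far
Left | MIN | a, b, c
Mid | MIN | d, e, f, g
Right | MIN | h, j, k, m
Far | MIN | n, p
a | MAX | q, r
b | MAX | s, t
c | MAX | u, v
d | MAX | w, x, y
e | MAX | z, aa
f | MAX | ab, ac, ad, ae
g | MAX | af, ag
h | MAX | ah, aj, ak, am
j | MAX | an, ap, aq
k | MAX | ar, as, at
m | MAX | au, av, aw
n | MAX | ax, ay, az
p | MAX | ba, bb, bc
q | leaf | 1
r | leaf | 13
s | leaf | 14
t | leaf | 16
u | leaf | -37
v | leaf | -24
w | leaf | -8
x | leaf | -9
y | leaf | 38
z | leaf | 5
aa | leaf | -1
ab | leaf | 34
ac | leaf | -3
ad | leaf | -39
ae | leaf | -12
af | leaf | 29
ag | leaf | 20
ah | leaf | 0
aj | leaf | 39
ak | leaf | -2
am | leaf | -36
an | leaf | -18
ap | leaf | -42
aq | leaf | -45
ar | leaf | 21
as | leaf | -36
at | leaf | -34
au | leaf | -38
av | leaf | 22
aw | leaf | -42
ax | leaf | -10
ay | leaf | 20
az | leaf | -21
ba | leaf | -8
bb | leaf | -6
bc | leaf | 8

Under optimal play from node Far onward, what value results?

8

n (MAX): max(-10, 20, -21) = 20
p (MAX): max(-8, -6, 8) = 8
Far (MIN): min(20, 8) = 8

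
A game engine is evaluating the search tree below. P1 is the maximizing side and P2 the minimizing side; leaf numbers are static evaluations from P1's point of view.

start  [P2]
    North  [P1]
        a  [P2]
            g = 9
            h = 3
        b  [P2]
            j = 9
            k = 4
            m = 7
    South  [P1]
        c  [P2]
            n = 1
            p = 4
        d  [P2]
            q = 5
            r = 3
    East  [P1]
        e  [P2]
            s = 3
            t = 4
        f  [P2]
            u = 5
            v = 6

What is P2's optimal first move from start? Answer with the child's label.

South

a (P2): min(9, 3) = 3
b (P2): min(9, 4, 7) = 4
North (P1): max(3, 4) = 4
c (P2): min(1, 4) = 1
d (P2): min(5, 3) = 3
South (P1): max(1, 3) = 3
e (P2): min(3, 4) = 3
f (P2): min(5, 6) = 5
East (P1): max(3, 5) = 5
start (P2): min(4, 3, 5) = 3
P2 at start wants the lowest of {North=4, South=3, East=5}, so chooses South.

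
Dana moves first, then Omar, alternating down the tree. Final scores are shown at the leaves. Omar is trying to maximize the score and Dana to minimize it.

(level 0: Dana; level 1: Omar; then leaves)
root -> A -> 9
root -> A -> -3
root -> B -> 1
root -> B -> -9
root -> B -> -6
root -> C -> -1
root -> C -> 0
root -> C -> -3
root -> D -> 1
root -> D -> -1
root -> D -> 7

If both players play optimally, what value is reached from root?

0

A (Omar): max(9, -3) = 9
B (Omar): max(1, -9, -6) = 1
C (Omar): max(-1, 0, -3) = 0
D (Omar): max(1, -1, 7) = 7
root (Dana): min(9, 1, 0, 7) = 0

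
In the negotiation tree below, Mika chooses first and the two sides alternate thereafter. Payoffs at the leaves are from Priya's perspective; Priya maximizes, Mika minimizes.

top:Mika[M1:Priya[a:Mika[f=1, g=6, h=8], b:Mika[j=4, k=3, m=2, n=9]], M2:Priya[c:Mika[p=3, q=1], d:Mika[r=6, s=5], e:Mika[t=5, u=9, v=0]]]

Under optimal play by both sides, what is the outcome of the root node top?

2

a (Mika): min(1, 6, 8) = 1
b (Mika): min(4, 3, 2, 9) = 2
M1 (Priya): max(1, 2) = 2
c (Mika): min(3, 1) = 1
d (Mika): min(6, 5) = 5
e (Mika): min(5, 9, 0) = 0
M2 (Priya): max(1, 5, 0) = 5
top (Mika): min(2, 5) = 2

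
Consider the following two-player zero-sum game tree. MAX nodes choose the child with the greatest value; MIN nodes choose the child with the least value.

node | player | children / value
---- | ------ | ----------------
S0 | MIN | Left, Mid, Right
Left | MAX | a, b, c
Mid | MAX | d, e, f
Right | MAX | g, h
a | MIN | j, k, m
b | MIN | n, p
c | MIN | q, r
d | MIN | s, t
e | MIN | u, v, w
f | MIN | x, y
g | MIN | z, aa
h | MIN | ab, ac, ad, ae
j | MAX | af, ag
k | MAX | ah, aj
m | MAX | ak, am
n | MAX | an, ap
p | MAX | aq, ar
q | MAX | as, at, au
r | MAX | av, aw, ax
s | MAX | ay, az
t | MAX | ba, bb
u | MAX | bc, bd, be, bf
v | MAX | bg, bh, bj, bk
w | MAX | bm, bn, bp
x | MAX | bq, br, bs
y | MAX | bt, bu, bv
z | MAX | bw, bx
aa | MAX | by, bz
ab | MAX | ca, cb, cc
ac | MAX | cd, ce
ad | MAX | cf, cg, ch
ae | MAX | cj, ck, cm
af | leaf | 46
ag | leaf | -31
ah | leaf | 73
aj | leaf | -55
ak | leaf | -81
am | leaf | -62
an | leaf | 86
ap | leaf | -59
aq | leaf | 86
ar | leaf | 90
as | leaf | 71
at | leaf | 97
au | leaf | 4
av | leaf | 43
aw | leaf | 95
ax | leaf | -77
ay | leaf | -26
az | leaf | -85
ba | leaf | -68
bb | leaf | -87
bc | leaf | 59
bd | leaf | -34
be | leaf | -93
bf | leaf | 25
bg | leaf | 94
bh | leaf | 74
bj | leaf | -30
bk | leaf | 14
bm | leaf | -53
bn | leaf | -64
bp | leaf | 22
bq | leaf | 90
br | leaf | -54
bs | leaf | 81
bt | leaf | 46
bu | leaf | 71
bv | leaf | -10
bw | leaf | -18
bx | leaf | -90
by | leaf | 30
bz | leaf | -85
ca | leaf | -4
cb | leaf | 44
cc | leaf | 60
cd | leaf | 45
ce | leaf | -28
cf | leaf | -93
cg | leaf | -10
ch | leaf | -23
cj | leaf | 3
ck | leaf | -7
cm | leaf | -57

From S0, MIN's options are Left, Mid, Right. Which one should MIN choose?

j (MAX): max(46, -31) = 46
k (MAX): max(73, -55) = 73
m (MAX): max(-81, -62) = -62
a (MIN): min(46, 73, -62) = -62
n (MAX): max(86, -59) = 86
p (MAX): max(86, 90) = 90
b (MIN): min(86, 90) = 86
q (MAX): max(71, 97, 4) = 97
r (MAX): max(43, 95, -77) = 95
c (MIN): min(97, 95) = 95
Left (MAX): max(-62, 86, 95) = 95
s (MAX): max(-26, -85) = -26
t (MAX): max(-68, -87) = -68
d (MIN): min(-26, -68) = -68
u (MAX): max(59, -34, -93, 25) = 59
v (MAX): max(94, 74, -30, 14) = 94
w (MAX): max(-53, -64, 22) = 22
e (MIN): min(59, 94, 22) = 22
x (MAX): max(90, -54, 81) = 90
y (MAX): max(46, 71, -10) = 71
f (MIN): min(90, 71) = 71
Mid (MAX): max(-68, 22, 71) = 71
z (MAX): max(-18, -90) = -18
aa (MAX): max(30, -85) = 30
g (MIN): min(-18, 30) = -18
ab (MAX): max(-4, 44, 60) = 60
ac (MAX): max(45, -28) = 45
ad (MAX): max(-93, -10, -23) = -10
ae (MAX): max(3, -7, -57) = 3
h (MIN): min(60, 45, -10, 3) = -10
Right (MAX): max(-18, -10) = -10
S0 (MIN): min(95, 71, -10) = -10
MIN at S0 wants the lowest of {Left=95, Mid=71, Right=-10}, so chooses Right.

Right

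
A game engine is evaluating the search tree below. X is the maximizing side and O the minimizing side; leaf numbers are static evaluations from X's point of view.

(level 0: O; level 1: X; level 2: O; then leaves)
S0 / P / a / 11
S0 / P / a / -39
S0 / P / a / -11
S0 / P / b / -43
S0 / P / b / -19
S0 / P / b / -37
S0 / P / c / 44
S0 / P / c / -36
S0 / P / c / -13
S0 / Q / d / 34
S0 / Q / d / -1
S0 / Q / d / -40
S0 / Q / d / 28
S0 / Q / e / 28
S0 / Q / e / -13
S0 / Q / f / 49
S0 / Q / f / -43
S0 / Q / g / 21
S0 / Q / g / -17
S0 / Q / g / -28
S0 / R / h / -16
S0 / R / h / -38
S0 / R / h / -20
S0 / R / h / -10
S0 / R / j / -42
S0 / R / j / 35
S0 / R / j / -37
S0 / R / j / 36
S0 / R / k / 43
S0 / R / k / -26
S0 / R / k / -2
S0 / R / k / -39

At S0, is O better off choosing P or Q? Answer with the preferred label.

a (O): min(11, -39, -11) = -39
b (O): min(-43, -19, -37) = -43
c (O): min(44, -36, -13) = -36
P (X): max(-39, -43, -36) = -36
d (O): min(34, -1, -40, 28) = -40
e (O): min(28, -13) = -13
f (O): min(49, -43) = -43
g (O): min(21, -17, -28) = -28
Q (X): max(-40, -13, -43, -28) = -13
O prefers the lower value; P=-36, Q=-13. P is better since -36 < -13.

P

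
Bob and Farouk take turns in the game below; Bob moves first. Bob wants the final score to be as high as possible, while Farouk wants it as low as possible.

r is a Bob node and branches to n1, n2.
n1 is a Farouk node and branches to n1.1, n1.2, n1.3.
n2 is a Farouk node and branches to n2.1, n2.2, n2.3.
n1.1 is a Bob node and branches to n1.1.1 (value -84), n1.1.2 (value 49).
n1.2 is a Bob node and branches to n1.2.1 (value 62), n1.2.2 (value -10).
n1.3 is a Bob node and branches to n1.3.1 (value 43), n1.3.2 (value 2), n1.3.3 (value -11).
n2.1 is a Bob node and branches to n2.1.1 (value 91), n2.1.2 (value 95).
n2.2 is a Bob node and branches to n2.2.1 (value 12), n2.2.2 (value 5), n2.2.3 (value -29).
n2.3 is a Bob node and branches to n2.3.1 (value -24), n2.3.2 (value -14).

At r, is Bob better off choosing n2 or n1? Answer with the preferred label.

n2.1 (Bob): max(91, 95) = 95
n2.2 (Bob): max(12, 5, -29) = 12
n2.3 (Bob): max(-24, -14) = -14
n2 (Farouk): min(95, 12, -14) = -14
n1.1 (Bob): max(-84, 49) = 49
n1.2 (Bob): max(62, -10) = 62
n1.3 (Bob): max(43, 2, -11) = 43
n1 (Farouk): min(49, 62, 43) = 43
Bob prefers the higher value; n2=-14, n1=43. n1 is better since 43 > -14.

n1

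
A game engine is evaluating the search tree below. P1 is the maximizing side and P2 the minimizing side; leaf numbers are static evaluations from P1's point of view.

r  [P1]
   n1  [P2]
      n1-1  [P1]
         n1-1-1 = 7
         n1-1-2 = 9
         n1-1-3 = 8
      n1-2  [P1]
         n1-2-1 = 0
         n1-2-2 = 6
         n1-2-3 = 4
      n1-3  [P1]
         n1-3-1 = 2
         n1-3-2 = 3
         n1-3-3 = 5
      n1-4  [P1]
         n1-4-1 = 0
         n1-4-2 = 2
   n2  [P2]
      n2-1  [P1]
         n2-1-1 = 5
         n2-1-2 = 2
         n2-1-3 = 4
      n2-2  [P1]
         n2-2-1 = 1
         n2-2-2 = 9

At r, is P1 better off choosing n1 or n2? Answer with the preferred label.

n1-1 (P1): max(7, 9, 8) = 9
n1-2 (P1): max(0, 6, 4) = 6
n1-3 (P1): max(2, 3, 5) = 5
n1-4 (P1): max(0, 2) = 2
n1 (P2): min(9, 6, 5, 2) = 2
n2-1 (P1): max(5, 2, 4) = 5
n2-2 (P1): max(1, 9) = 9
n2 (P2): min(5, 9) = 5
P1 prefers the higher value; n1=2, n2=5. n2 is better since 5 > 2.

n2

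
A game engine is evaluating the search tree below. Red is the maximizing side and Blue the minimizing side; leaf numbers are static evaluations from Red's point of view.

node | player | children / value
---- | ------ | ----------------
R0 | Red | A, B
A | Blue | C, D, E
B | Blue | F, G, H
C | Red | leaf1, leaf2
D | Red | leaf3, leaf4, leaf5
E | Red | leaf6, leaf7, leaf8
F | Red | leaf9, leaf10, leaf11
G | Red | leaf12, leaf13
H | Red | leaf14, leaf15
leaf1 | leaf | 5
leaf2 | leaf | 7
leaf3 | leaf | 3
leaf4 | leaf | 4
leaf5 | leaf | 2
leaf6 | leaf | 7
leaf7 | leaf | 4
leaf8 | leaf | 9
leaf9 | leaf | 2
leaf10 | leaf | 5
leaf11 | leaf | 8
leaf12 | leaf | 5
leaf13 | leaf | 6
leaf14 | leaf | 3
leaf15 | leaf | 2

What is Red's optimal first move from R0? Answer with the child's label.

A

C (Red): max(5, 7) = 7
D (Red): max(3, 4, 2) = 4
E (Red): max(7, 4, 9) = 9
A (Blue): min(7, 4, 9) = 4
F (Red): max(2, 5, 8) = 8
G (Red): max(5, 6) = 6
H (Red): max(3, 2) = 3
B (Blue): min(8, 6, 3) = 3
R0 (Red): max(4, 3) = 4
Red at R0 wants the highest of {A=4, B=3}, so chooses A.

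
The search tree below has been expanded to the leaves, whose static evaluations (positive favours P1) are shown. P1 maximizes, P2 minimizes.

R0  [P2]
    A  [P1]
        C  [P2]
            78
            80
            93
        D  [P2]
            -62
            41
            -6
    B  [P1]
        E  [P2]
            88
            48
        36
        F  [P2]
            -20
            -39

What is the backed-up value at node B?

E (P2): min(88, 48) = 48
F (P2): min(-20, -39) = -39
B (P1): max(48, 36, -39) = 48

48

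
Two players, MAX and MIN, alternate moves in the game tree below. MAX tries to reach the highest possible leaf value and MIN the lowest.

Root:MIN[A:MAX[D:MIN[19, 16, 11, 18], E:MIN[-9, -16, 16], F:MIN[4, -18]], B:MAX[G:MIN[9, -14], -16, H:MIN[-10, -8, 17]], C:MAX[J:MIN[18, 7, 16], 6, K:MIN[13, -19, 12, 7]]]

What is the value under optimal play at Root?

-10

D (MIN): min(19, 16, 11, 18) = 11
E (MIN): min(-9, -16, 16) = -16
F (MIN): min(4, -18) = -18
A (MAX): max(11, -16, -18) = 11
G (MIN): min(9, -14) = -14
H (MIN): min(-10, -8, 17) = -10
B (MAX): max(-14, -16, -10) = -10
J (MIN): min(18, 7, 16) = 7
K (MIN): min(13, -19, 12, 7) = -19
C (MAX): max(7, 6, -19) = 7
Root (MIN): min(11, -10, 7) = -10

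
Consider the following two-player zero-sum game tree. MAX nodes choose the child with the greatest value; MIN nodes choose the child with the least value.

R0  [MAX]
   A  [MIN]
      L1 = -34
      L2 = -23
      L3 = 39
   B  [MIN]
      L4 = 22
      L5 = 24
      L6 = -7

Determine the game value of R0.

-7

A (MIN): min(-34, -23, 39) = -34
B (MIN): min(22, 24, -7) = -7
R0 (MAX): max(-34, -7) = -7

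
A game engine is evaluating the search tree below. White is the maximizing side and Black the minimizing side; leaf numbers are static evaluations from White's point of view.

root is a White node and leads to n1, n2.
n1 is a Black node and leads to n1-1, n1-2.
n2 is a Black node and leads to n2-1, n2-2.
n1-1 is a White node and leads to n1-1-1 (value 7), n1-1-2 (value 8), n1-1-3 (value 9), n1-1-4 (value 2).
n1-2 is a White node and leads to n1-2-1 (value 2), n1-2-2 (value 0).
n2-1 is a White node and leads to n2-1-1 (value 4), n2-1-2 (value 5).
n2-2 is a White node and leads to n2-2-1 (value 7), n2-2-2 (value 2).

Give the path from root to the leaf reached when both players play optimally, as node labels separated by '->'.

root -> n2 -> n2-1 -> n2-1-2

n1-1 (White): max(7, 8, 9, 2) = 9
n1-2 (White): max(2, 0) = 2
n1 (Black): min(9, 2) = 2
n2-1 (White): max(4, 5) = 5
n2-2 (White): max(7, 2) = 7
n2 (Black): min(5, 7) = 5
root (White): max(2, 5) = 5
At root, White picks n2 (highest: 5).
At n2, Black picks n2-1 (lowest: 5).
At n2-1, White picks n2-1-2 (highest: 5).
Terminal value 5.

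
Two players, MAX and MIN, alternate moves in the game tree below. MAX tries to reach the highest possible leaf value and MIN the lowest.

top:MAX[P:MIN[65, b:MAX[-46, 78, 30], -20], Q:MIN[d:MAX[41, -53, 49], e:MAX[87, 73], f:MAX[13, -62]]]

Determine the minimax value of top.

b (MAX): max(-46, 78, 30) = 78
P (MIN): min(65, 78, -20) = -20
d (MAX): max(41, -53, 49) = 49
e (MAX): max(87, 73) = 87
f (MAX): max(13, -62) = 13
Q (MIN): min(49, 87, 13) = 13
top (MAX): max(-20, 13) = 13

13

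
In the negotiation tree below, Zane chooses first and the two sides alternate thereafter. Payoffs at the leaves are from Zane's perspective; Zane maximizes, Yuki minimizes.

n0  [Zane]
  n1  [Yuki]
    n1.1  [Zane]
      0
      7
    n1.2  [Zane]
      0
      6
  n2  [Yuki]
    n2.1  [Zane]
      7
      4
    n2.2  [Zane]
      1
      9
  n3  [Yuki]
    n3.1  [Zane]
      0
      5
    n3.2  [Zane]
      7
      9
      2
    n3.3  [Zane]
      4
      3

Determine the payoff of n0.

n1.1 (Zane): max(0, 7) = 7
n1.2 (Zane): max(0, 6) = 6
n1 (Yuki): min(7, 6) = 6
n2.1 (Zane): max(7, 4) = 7
n2.2 (Zane): max(1, 9) = 9
n2 (Yuki): min(7, 9) = 7
n3.1 (Zane): max(0, 5) = 5
n3.2 (Zane): max(7, 9, 2) = 9
n3.3 (Zane): max(4, 3) = 4
n3 (Yuki): min(5, 9, 4) = 4
n0 (Zane): max(6, 7, 4) = 7

7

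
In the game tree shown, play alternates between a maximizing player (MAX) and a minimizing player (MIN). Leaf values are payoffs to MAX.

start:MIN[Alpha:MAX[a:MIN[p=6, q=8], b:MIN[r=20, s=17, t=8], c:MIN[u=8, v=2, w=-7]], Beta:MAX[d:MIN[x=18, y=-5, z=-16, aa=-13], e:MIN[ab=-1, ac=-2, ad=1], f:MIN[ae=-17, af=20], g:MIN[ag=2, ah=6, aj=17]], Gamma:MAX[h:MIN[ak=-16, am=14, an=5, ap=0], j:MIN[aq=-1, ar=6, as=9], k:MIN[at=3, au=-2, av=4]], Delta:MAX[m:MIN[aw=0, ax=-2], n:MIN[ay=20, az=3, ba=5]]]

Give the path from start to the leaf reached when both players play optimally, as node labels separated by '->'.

a (MIN): min(6, 8) = 6
b (MIN): min(20, 17, 8) = 8
c (MIN): min(8, 2, -7) = -7
Alpha (MAX): max(6, 8, -7) = 8
d (MIN): min(18, -5, -16, -13) = -16
e (MIN): min(-1, -2, 1) = -2
f (MIN): min(-17, 20) = -17
g (MIN): min(2, 6, 17) = 2
Beta (MAX): max(-16, -2, -17, 2) = 2
h (MIN): min(-16, 14, 5, 0) = -16
j (MIN): min(-1, 6, 9) = -1
k (MIN): min(3, -2, 4) = -2
Gamma (MAX): max(-16, -1, -2) = -1
m (MIN): min(0, -2) = -2
n (MIN): min(20, 3, 5) = 3
Delta (MAX): max(-2, 3) = 3
start (MIN): min(8, 2, -1, 3) = -1
At start, MIN picks Gamma (lowest: -1).
At Gamma, MAX picks j (highest: -1).
At j, MIN picks aq (lowest: -1).
Terminal value -1.

start -> Gamma -> j -> aq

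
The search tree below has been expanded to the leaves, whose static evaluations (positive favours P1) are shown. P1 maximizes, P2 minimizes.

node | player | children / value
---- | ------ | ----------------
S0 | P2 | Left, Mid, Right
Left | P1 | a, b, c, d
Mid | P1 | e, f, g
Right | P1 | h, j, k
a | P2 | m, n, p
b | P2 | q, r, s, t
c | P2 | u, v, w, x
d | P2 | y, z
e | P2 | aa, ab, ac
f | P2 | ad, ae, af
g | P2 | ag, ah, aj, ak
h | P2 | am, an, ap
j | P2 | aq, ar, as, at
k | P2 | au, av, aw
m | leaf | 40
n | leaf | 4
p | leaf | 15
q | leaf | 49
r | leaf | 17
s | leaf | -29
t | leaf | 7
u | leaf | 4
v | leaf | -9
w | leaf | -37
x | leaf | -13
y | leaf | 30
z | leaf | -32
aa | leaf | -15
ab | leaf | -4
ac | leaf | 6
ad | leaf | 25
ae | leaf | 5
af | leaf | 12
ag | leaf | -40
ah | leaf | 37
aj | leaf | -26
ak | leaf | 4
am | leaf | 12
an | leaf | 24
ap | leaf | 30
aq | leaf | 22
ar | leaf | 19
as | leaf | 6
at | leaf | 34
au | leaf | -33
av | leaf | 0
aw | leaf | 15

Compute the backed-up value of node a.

a (P2): min(40, 4, 15) = 4

4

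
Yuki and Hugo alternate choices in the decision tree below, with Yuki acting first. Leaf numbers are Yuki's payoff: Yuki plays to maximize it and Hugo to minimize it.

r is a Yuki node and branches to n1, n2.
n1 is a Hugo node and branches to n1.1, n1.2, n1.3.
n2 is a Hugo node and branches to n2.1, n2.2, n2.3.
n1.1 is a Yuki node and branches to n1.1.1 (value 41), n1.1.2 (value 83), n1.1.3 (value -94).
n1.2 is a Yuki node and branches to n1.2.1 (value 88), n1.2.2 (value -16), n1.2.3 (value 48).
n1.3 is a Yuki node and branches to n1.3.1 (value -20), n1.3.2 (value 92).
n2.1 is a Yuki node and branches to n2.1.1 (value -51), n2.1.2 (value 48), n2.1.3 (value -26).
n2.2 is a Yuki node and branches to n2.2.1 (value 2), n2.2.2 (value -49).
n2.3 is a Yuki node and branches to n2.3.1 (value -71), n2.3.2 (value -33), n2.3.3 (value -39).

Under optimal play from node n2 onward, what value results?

n2.1 (Yuki): max(-51, 48, -26) = 48
n2.2 (Yuki): max(2, -49) = 2
n2.3 (Yuki): max(-71, -33, -39) = -33
n2 (Hugo): min(48, 2, -33) = -33

-33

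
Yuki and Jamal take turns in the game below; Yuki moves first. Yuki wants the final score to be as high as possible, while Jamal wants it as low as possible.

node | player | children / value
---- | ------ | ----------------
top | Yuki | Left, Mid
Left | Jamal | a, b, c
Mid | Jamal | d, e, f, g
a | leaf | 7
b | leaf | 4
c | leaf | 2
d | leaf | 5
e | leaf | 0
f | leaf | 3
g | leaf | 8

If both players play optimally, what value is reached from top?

2

Left (Jamal): min(7, 4, 2) = 2
Mid (Jamal): min(5, 0, 3, 8) = 0
top (Yuki): max(2, 0) = 2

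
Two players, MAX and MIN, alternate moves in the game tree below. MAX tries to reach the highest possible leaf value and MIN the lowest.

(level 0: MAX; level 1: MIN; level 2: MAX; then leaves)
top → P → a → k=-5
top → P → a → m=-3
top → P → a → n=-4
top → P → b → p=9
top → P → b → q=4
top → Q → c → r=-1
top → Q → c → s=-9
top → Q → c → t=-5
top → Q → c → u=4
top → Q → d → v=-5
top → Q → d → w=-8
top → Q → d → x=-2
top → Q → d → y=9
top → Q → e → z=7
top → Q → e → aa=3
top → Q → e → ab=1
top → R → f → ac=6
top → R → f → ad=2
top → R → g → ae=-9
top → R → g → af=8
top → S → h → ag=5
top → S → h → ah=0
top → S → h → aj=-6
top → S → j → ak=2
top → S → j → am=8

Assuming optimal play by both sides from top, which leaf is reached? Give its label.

a (MAX): max(-5, -3, -4) = -3
b (MAX): max(9, 4) = 9
P (MIN): min(-3, 9) = -3
c (MAX): max(-1, -9, -5, 4) = 4
d (MAX): max(-5, -8, -2, 9) = 9
e (MAX): max(7, 3, 1) = 7
Q (MIN): min(4, 9, 7) = 4
f (MAX): max(6, 2) = 6
g (MAX): max(-9, 8) = 8
R (MIN): min(6, 8) = 6
h (MAX): max(5, 0, -6) = 5
j (MAX): max(2, 8) = 8
S (MIN): min(5, 8) = 5
top (MAX): max(-3, 4, 6, 5) = 6
At top, MAX picks R (highest: 6).
At R, MIN picks f (lowest: 6).
At f, MAX picks ac (highest: 6).
Terminal value 6.

ac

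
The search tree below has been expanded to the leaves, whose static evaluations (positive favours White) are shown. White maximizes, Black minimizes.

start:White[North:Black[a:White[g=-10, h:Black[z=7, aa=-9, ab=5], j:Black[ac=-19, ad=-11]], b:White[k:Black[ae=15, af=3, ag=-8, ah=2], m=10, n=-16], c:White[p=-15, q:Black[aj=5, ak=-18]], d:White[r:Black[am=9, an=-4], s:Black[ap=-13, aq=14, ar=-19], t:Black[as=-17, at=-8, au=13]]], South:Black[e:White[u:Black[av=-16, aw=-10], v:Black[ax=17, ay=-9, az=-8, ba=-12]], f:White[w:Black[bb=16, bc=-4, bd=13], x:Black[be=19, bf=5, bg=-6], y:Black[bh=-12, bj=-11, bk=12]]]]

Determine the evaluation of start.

-12

h (Black): min(7, -9, 5) = -9
j (Black): min(-19, -11) = -19
a (White): max(-10, -9, -19) = -9
k (Black): min(15, 3, -8, 2) = -8
b (White): max(-8, 10, -16) = 10
q (Black): min(5, -18) = -18
c (White): max(-15, -18) = -15
r (Black): min(9, -4) = -4
s (Black): min(-13, 14, -19) = -19
t (Black): min(-17, -8, 13) = -17
d (White): max(-4, -19, -17) = -4
North (Black): min(-9, 10, -15, -4) = -15
u (Black): min(-16, -10) = -16
v (Black): min(17, -9, -8, -12) = -12
e (White): max(-16, -12) = -12
w (Black): min(16, -4, 13) = -4
x (Black): min(19, 5, -6) = -6
y (Black): min(-12, -11, 12) = -12
f (White): max(-4, -6, -12) = -4
South (Black): min(-12, -4) = -12
start (White): max(-15, -12) = -12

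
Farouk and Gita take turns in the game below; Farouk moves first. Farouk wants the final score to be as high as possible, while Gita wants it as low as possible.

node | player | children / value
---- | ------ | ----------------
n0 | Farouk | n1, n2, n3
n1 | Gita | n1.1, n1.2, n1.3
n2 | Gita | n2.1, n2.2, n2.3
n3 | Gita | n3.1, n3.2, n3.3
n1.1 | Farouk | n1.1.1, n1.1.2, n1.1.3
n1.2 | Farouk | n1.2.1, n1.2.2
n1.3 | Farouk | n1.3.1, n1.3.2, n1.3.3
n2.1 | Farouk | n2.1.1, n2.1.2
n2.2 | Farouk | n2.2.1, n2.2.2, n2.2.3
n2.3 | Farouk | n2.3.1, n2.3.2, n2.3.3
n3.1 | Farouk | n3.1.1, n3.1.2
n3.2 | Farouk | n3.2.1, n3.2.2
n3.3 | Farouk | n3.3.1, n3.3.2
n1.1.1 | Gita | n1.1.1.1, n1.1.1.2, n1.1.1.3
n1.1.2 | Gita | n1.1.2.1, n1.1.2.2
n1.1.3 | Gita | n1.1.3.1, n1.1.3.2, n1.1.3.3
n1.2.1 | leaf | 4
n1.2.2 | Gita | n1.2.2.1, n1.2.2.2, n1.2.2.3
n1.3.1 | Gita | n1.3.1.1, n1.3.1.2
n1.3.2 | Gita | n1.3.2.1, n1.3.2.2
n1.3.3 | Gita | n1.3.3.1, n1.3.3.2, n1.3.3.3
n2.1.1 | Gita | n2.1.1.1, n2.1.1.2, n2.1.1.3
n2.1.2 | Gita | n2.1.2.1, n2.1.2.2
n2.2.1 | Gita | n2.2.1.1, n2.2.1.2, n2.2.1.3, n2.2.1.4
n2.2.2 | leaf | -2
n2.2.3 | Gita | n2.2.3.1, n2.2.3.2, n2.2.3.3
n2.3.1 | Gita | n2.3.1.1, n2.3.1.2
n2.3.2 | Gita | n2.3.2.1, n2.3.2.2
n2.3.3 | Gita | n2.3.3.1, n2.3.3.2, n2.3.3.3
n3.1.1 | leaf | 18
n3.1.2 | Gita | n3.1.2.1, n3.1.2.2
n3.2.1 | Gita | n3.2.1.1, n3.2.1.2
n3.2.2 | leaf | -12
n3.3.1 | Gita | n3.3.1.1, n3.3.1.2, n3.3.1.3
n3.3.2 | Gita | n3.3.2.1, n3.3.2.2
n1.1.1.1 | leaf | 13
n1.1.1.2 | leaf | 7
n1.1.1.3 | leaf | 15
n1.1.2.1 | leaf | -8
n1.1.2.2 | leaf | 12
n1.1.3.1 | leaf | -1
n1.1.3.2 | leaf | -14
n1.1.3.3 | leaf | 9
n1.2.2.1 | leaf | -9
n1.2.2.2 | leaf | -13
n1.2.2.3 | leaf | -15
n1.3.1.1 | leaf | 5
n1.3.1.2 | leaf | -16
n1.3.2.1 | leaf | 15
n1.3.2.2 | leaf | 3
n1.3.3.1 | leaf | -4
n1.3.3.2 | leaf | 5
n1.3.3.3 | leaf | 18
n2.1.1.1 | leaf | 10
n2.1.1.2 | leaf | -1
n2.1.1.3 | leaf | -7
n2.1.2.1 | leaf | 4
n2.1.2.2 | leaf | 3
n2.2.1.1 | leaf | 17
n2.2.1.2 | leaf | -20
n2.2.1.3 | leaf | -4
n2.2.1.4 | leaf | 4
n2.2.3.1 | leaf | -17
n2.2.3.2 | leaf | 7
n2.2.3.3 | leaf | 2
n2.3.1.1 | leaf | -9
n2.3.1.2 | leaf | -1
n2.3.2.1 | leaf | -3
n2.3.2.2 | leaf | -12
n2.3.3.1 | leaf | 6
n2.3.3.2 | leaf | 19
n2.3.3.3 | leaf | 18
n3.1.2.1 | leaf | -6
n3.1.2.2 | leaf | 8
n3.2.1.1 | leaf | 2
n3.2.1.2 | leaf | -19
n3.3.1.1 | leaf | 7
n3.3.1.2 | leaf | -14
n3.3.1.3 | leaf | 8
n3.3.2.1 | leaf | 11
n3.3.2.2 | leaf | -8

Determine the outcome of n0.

3

n1.1.1 (Gita): min(13, 7, 15) = 7
n1.1.2 (Gita): min(-8, 12) = -8
n1.1.3 (Gita): min(-1, -14, 9) = -14
n1.1 (Farouk): max(7, -8, -14) = 7
n1.2.2 (Gita): min(-9, -13, -15) = -15
n1.2 (Farouk): max(4, -15) = 4
n1.3.1 (Gita): min(5, -16) = -16
n1.3.2 (Gita): min(15, 3) = 3
n1.3.3 (Gita): min(-4, 5, 18) = -4
n1.3 (Farouk): max(-16, 3, -4) = 3
n1 (Gita): min(7, 4, 3) = 3
n2.1.1 (Gita): min(10, -1, -7) = -7
n2.1.2 (Gita): min(4, 3) = 3
n2.1 (Farouk): max(-7, 3) = 3
n2.2.1 (Gita): min(17, -20, -4, 4) = -20
n2.2.3 (Gita): min(-17, 7, 2) = -17
n2.2 (Farouk): max(-20, -2, -17) = -2
n2.3.1 (Gita): min(-9, -1) = -9
n2.3.2 (Gita): min(-3, -12) = -12
n2.3.3 (Gita): min(6, 19, 18) = 6
n2.3 (Farouk): max(-9, -12, 6) = 6
n2 (Gita): min(3, -2, 6) = -2
n3.1.2 (Gita): min(-6, 8) = -6
n3.1 (Farouk): max(18, -6) = 18
n3.2.1 (Gita): min(2, -19) = -19
n3.2 (Farouk): max(-19, -12) = -12
n3.3.1 (Gita): min(7, -14, 8) = -14
n3.3.2 (Gita): min(11, -8) = -8
n3.3 (Farouk): max(-14, -8) = -8
n3 (Gita): min(18, -12, -8) = -12
n0 (Farouk): max(3, -2, -12) = 3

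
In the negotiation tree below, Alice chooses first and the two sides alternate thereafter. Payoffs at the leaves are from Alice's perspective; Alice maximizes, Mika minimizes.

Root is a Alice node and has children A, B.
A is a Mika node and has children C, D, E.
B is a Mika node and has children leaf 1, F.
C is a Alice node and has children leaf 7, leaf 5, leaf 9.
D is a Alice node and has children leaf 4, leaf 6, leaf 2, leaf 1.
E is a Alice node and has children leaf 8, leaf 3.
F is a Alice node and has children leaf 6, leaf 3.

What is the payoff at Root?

C (Alice): max(7, 5, 9) = 9
D (Alice): max(4, 6, 2, 1) = 6
E (Alice): max(8, 3) = 8
A (Mika): min(9, 6, 8) = 6
F (Alice): max(6, 3) = 6
B (Mika): min(1, 6) = 1
Root (Alice): max(6, 1) = 6

6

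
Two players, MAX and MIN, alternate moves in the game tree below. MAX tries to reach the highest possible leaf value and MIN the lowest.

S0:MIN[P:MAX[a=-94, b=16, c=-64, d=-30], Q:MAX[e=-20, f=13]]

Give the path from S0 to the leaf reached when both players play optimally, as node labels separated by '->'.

P (MAX): max(-94, 16, -64, -30) = 16
Q (MAX): max(-20, 13) = 13
S0 (MIN): min(16, 13) = 13
At S0, MIN picks Q (lowest: 13).
At Q, MAX picks f (highest: 13).
Terminal value 13.

S0 -> Q -> f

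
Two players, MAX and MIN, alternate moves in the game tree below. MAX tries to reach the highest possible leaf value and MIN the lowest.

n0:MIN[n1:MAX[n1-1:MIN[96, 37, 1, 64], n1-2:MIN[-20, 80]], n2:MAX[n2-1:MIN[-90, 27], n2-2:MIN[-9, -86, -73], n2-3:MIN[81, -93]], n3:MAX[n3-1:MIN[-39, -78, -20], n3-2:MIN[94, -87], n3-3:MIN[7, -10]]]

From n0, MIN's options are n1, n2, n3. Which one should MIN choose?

n1-1 (MIN): min(96, 37, 1, 64) = 1
n1-2 (MIN): min(-20, 80) = -20
n1 (MAX): max(1, -20) = 1
n2-1 (MIN): min(-90, 27) = -90
n2-2 (MIN): min(-9, -86, -73) = -86
n2-3 (MIN): min(81, -93) = -93
n2 (MAX): max(-90, -86, -93) = -86
n3-1 (MIN): min(-39, -78, -20) = -78
n3-2 (MIN): min(94, -87) = -87
n3-3 (MIN): min(7, -10) = -10
n3 (MAX): max(-78, -87, -10) = -10
n0 (MIN): min(1, -86, -10) = -86
MIN at n0 wants the lowest of {n1=1, n2=-86, n3=-10}, so chooses n2.

n2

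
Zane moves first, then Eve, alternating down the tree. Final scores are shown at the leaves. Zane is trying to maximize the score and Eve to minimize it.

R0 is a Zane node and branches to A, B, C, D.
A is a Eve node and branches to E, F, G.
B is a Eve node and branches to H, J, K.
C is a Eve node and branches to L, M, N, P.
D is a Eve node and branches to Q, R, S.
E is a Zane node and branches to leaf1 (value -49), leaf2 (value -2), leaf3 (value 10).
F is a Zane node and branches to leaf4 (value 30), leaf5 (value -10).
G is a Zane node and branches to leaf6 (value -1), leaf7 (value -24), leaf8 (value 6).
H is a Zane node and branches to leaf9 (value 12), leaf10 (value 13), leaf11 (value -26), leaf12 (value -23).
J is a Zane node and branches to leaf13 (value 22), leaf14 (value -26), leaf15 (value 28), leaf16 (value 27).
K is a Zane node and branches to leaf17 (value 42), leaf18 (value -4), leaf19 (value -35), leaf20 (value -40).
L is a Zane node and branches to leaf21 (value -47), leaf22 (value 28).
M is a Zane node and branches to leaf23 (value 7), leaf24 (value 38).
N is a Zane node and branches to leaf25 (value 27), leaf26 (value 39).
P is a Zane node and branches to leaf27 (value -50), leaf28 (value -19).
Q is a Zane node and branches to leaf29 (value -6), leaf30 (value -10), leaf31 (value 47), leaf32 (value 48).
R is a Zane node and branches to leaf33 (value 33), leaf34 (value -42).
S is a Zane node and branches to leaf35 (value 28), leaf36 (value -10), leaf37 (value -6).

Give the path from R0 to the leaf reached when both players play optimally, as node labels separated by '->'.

E (Zane): max(-49, -2, 10) = 10
F (Zane): max(30, -10) = 30
G (Zane): max(-1, -24, 6) = 6
A (Eve): min(10, 30, 6) = 6
H (Zane): max(12, 13, -26, -23) = 13
J (Zane): max(22, -26, 28, 27) = 28
K (Zane): max(42, -4, -35, -40) = 42
B (Eve): min(13, 28, 42) = 13
L (Zane): max(-47, 28) = 28
M (Zane): max(7, 38) = 38
N (Zane): max(27, 39) = 39
P (Zane): max(-50, -19) = -19
C (Eve): min(28, 38, 39, -19) = -19
Q (Zane): max(-6, -10, 47, 48) = 48
R (Zane): max(33, -42) = 33
S (Zane): max(28, -10, -6) = 28
D (Eve): min(48, 33, 28) = 28
R0 (Zane): max(6, 13, -19, 28) = 28
At R0, Zane picks D (highest: 28).
At D, Eve picks S (lowest: 28).
At S, Zane picks leaf35 (highest: 28).
Terminal value 28.

R0 -> D -> S -> leaf35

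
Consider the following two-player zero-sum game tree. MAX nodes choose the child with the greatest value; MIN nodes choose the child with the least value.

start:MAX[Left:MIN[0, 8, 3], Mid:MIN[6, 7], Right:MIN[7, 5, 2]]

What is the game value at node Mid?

6

Mid (MIN): min(6, 7) = 6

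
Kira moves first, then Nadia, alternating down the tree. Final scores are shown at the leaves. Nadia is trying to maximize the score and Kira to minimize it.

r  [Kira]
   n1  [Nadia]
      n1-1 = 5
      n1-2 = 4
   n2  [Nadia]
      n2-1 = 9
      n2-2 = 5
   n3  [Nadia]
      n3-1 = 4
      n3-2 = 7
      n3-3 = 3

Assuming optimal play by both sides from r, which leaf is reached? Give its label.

n1 (Nadia): max(5, 4) = 5
n2 (Nadia): max(9, 5) = 9
n3 (Nadia): max(4, 7, 3) = 7
r (Kira): min(5, 9, 7) = 5
At r, Kira picks n1 (lowest: 5).
At n1, Nadia picks n1-1 (highest: 5).
Terminal value 5.

n1-1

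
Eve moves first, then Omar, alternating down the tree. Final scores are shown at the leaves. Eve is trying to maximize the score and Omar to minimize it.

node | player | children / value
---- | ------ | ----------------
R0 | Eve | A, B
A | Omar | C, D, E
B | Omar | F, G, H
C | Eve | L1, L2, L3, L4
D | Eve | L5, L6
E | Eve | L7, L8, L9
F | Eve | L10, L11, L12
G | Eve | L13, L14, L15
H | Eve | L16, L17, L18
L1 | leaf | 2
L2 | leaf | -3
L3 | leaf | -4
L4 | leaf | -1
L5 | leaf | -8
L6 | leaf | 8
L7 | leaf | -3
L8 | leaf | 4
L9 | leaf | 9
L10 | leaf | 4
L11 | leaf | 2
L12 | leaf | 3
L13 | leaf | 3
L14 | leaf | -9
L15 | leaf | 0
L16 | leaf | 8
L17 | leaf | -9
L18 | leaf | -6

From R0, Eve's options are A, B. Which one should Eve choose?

B

C (Eve): max(2, -3, -4, -1) = 2
D (Eve): max(-8, 8) = 8
E (Eve): max(-3, 4, 9) = 9
A (Omar): min(2, 8, 9) = 2
F (Eve): max(4, 2, 3) = 4
G (Eve): max(3, -9, 0) = 3
H (Eve): max(8, -9, -6) = 8
B (Omar): min(4, 3, 8) = 3
R0 (Eve): max(2, 3) = 3
Eve at R0 wants the highest of {A=2, B=3}, so chooses B.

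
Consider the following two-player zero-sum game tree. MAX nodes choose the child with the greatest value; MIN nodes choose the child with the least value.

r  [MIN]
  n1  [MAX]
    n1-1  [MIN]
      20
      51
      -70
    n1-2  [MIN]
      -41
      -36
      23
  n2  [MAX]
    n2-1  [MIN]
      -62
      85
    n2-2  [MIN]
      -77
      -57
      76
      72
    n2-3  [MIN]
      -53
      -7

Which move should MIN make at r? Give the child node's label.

n1-1 (MIN): min(20, 51, -70) = -70
n1-2 (MIN): min(-41, -36, 23) = -41
n1 (MAX): max(-70, -41) = -41
n2-1 (MIN): min(-62, 85) = -62
n2-2 (MIN): min(-77, -57, 76, 72) = -77
n2-3 (MIN): min(-53, -7) = -53
n2 (MAX): max(-62, -77, -53) = -53
r (MIN): min(-41, -53) = -53
MIN at r wants the lowest of {n1=-41, n2=-53}, so chooses n2.

n2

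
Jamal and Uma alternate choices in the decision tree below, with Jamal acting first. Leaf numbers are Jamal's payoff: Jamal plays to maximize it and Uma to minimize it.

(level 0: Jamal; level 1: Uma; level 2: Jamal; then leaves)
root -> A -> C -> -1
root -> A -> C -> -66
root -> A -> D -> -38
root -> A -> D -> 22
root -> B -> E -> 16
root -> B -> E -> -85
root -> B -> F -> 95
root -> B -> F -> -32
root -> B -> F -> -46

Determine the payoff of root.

16

C (Jamal): max(-1, -66) = -1
D (Jamal): max(-38, 22) = 22
A (Uma): min(-1, 22) = -1
E (Jamal): max(16, -85) = 16
F (Jamal): max(95, -32, -46) = 95
B (Uma): min(16, 95) = 16
root (Jamal): max(-1, 16) = 16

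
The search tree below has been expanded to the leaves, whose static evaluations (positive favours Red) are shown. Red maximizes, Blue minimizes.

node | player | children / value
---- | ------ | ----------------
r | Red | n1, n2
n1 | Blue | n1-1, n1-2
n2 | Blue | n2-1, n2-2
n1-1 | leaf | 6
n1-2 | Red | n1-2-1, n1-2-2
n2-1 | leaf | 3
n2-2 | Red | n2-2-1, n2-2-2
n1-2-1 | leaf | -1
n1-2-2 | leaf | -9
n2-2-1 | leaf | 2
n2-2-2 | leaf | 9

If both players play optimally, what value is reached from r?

n1-2 (Red): max(-1, -9) = -1
n1 (Blue): min(6, -1) = -1
n2-2 (Red): max(2, 9) = 9
n2 (Blue): min(3, 9) = 3
r (Red): max(-1, 3) = 3

3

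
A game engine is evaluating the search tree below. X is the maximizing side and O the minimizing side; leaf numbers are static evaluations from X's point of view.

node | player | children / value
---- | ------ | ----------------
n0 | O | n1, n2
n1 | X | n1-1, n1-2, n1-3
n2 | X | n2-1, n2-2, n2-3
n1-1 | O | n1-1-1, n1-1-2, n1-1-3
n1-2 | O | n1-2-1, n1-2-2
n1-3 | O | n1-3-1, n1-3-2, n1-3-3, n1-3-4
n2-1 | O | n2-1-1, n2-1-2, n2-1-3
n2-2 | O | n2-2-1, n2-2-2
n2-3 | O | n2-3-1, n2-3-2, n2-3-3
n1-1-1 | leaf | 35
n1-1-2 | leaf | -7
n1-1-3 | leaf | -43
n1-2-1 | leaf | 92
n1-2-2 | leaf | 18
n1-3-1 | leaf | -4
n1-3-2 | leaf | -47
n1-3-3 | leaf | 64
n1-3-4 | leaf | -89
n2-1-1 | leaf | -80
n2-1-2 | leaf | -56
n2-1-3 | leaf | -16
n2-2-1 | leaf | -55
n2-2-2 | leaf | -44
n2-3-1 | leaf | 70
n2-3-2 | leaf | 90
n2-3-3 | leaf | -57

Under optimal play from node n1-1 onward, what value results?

-43

n1-1 (O): min(35, -7, -43) = -43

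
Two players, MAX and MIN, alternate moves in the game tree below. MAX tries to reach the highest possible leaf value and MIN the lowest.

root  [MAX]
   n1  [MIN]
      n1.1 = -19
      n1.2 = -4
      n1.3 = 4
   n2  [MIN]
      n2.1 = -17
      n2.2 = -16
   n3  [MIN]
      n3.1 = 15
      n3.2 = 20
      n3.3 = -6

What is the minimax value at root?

-6

n1 (MIN): min(-19, -4, 4) = -19
n2 (MIN): min(-17, -16) = -17
n3 (MIN): min(15, 20, -6) = -6
root (MAX): max(-19, -17, -6) = -6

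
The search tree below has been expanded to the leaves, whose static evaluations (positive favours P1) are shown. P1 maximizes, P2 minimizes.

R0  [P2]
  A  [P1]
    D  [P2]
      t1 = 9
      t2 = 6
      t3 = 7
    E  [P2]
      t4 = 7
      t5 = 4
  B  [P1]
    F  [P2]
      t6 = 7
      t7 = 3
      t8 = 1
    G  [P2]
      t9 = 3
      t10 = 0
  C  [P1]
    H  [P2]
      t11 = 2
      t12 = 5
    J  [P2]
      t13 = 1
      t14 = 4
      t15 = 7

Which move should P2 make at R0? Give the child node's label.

B

D (P2): min(9, 6, 7) = 6
E (P2): min(7, 4) = 4
A (P1): max(6, 4) = 6
F (P2): min(7, 3, 1) = 1
G (P2): min(3, 0) = 0
B (P1): max(1, 0) = 1
H (P2): min(2, 5) = 2
J (P2): min(1, 4, 7) = 1
C (P1): max(2, 1) = 2
R0 (P2): min(6, 1, 2) = 1
P2 at R0 wants the lowest of {A=6, B=1, C=2}, so chooses B.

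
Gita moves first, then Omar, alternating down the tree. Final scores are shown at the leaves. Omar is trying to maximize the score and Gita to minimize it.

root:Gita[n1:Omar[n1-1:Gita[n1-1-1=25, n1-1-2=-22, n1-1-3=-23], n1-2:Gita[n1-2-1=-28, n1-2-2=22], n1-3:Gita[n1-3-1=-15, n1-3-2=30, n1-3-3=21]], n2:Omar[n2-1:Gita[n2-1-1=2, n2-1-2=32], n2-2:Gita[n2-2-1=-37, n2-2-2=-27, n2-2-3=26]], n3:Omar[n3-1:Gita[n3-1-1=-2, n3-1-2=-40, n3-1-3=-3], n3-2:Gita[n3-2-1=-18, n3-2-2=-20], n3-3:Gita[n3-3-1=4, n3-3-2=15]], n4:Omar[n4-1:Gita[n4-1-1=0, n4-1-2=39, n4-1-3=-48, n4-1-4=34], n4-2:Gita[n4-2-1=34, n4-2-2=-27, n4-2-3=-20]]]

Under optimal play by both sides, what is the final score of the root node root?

n1-1 (Gita): min(25, -22, -23) = -23
n1-2 (Gita): min(-28, 22) = -28
n1-3 (Gita): min(-15, 30, 21) = -15
n1 (Omar): max(-23, -28, -15) = -15
n2-1 (Gita): min(2, 32) = 2
n2-2 (Gita): min(-37, -27, 26) = -37
n2 (Omar): max(2, -37) = 2
n3-1 (Gita): min(-2, -40, -3) = -40
n3-2 (Gita): min(-18, -20) = -20
n3-3 (Gita): min(4, 15) = 4
n3 (Omar): max(-40, -20, 4) = 4
n4-1 (Gita): min(0, 39, -48, 34) = -48
n4-2 (Gita): min(34, -27, -20) = -27
n4 (Omar): max(-48, -27) = -27
root (Gita): min(-15, 2, 4, -27) = -27

-27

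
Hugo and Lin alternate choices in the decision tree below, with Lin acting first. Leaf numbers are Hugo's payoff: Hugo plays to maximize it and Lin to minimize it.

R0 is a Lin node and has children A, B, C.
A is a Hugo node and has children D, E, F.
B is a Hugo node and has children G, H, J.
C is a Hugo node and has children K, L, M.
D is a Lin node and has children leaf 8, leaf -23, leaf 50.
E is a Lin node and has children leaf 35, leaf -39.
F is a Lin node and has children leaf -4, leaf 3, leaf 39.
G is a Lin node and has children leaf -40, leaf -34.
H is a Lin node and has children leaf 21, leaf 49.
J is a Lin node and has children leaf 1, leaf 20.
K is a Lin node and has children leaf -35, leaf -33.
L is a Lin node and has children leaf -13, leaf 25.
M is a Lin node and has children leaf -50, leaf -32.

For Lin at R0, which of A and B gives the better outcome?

A

D (Lin): min(8, -23, 50) = -23
E (Lin): min(35, -39) = -39
F (Lin): min(-4, 3, 39) = -4
A (Hugo): max(-23, -39, -4) = -4
G (Lin): min(-40, -34) = -40
H (Lin): min(21, 49) = 21
J (Lin): min(1, 20) = 1
B (Hugo): max(-40, 21, 1) = 21
Lin prefers the lower value; A=-4, B=21. A is better since -4 < 21.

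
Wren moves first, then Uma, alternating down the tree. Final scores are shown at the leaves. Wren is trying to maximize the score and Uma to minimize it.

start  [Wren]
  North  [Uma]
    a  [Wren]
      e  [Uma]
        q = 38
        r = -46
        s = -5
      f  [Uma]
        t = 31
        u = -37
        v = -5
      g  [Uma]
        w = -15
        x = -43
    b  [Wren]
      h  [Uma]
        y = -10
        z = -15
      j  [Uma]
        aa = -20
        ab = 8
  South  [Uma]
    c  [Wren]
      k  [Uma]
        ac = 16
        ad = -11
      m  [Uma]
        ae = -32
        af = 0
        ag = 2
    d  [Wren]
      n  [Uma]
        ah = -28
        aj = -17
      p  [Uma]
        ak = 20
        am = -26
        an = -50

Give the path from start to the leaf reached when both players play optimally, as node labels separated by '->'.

start -> South -> d -> n -> ah

e (Uma): min(38, -46, -5) = -46
f (Uma): min(31, -37, -5) = -37
g (Uma): min(-15, -43) = -43
a (Wren): max(-46, -37, -43) = -37
h (Uma): min(-10, -15) = -15
j (Uma): min(-20, 8) = -20
b (Wren): max(-15, -20) = -15
North (Uma): min(-37, -15) = -37
k (Uma): min(16, -11) = -11
m (Uma): min(-32, 0, 2) = -32
c (Wren): max(-11, -32) = -11
n (Uma): min(-28, -17) = -28
p (Uma): min(20, -26, -50) = -50
d (Wren): max(-28, -50) = -28
South (Uma): min(-11, -28) = -28
start (Wren): max(-37, -28) = -28
At start, Wren picks South (highest: -28).
At South, Uma picks d (lowest: -28).
At d, Wren picks n (highest: -28).
At n, Uma picks ah (lowest: -28).
Terminal value -28.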